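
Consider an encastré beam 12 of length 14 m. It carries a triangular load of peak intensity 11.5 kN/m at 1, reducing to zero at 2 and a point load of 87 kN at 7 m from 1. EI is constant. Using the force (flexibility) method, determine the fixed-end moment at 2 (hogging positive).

M_2 = 227.4 kN·m

Take the two fixed-end moments M_1, M_2 as redundants; the released structure is the simple span 12.
On the primary (simply-supported) span, the end slopes from the loading are:
  at 1: triangular load, peak 11.5: w₀L³/(45EI) = 701.2/EI
  at 2: triangular load, peak 11.5: 7w₀L³/(360EI) = 613.6/EI
  at 1: point load 87 at a = 7: Pab(L + b)/(6LEI) = 1066/EI
  at 2: point load 87 at a = 7: Pab(L + a)/(6LEI) = 1066/EI
  θ_10 = 1767/EI,  θ_20 = 1679/EI
Flexibility coefficients: a unit moment at one end gives L/(3EI) there and L/(6EI) at the far end, so f₁₁ = f₂₂ = 4.667/EI and f₁₂ = f₂₁ = 2.333/EI.
Compatibility — zero rotation at each built-in end:
  4.667 M_1 + 2.333 M_2 = 1767
  2.333 M_1 + 4.667 M_2 = 1679
Solving the pair gives M_1 = 264.9 kN·m and M_2 = 227.4 kN·m (hogging).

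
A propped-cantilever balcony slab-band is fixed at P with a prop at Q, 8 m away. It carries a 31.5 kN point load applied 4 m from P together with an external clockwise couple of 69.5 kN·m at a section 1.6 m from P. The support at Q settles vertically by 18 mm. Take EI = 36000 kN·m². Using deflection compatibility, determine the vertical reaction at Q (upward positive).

Remove the prop at Q; the released (primary) structure is a cantilever built in at P.
Downward deflection at the released point Q due to the loads:
  point load 31.5 at a = 4: Pa²(3L − a)/(6EI) = 1680/EI
  clockwise couple 69.5 at a = 1.6: M₀a(2L − a)/(2EI) = 800.6/EI
  δ_0 = 2481/EI
Tip deflection under a unit load at Q: L³/(3EI) = 170.7/EI.
With EI = 36000 kN·m²: δ_0 = 0.068907 m and δ_{QQ} = 0.004741 m/kN.
Compatibility — the beam at Q must follow the support down by 0.018 m: δ_0 − R_Q·δ_{QQ} = 0.018, so R_Q = (0.068907 − 0.018)/0.004741 = 10.74 kN.

R_Q = 10.74 kN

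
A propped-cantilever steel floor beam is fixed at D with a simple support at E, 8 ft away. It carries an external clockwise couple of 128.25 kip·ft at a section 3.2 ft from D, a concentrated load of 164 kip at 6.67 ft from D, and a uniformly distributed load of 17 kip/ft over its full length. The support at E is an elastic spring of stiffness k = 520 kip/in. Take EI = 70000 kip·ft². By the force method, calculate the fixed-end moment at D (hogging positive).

Take the reaction at E as the redundant and release it; the primary structure is a cantilever fixed at D.
Free-end deflection of the primary structure under the applied loading (downward +):
  clockwise couple 128.25 at a = 3.2: M₀a(2L − a)/(2EI) = 2627/EI
  point load 164 at a = 6.67: Pa²(3L − a)/(6EI) = 21074/EI
  UDL 17: wL⁴/(8EI) = 8704/EI
  δ_0 = 32404/EI
Tip deflection under a unit load at E: L³/(3EI) = 170.7/EI.
With EI = 70000 kip·ft²: δ_0 = 0.46292 ft and δ_{EE} = 0.002438 ft/kip.
Compatibility — the spring shortens by R_E/k under the reaction it provides: δ_0 − R_E·δ_{EE} = R_E/k. With 1/k = 1/(520×12) ft/kip = 0.00016 ft/kip, R_E = δ_0 / (δ_{EE} + 1/k) = 0.46292 / (0.002438 + 0.00016) = 178.2 kip.
Moment equilibrium about D: M_D = Σ(load moments about D) − R_E·L = 1766 − 178.2×8 = 340.9 kip·ft.

M_D = 340.9 kip·ft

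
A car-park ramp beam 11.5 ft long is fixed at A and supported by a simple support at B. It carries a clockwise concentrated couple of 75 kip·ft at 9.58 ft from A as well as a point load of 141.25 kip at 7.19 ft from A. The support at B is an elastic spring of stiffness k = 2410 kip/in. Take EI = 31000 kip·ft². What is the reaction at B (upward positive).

Release the roller at B. Primary structure: cantilever fixed at A.
Downward deflection at the released point B due to the loads:
  clockwise couple 75 at a = 9.58: M₀a(2L − a)/(2EI) = 4821/EI
  point load 141.25 at a = 7.19: Pa²(3L − a)/(6EI) = 33237/EI
  δ_0 = 38058/EI
Flexibility coefficient — unit upward force at B: δ_{BB} = L³/(3EI) = 507/EI.
With EI = 31000 kip·ft²: δ_0 = 1.2277 ft and δ_{BB} = 0.016353 ft/kip.
Compatibility — the spring shortens by R_B/k under the reaction it provides: δ_0 − R_B·δ_{BB} = R_B/k. With 1/k = 1/(2410×12) ft/kip = 0.000035 ft/kip, R_B = δ_0 / (δ_{BB} + 1/k) = 1.2277 / (0.016353 + 0.000035) = 74.91 kip.

R_B = 74.91 kip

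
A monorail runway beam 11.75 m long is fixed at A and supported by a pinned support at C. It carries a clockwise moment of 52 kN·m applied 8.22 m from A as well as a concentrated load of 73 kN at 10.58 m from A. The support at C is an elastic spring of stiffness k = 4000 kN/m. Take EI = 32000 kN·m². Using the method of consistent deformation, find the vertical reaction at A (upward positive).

Release the roller at C. Primary structure: cantilever fixed at A.
Free-end deflection of the primary structure under the applied loading (downward +):
  clockwise couple 52 at a = 8.22: M₀a(2L − a)/(2EI) = 3266/EI
  point load 73 at a = 10.58: Pa²(3L − a)/(6EI) = 33598/EI
  δ_0 = 36864/EI
Flexibility coefficient — unit upward force at C: δ_{CC} = L³/(3EI) = 540.7/EI.
With EI = 32000 kN·m²: δ_0 = 1.152 m and δ_{CC} = 0.016898 m/kN.
Compatibility — the spring shortens by R_C/k under the reaction it provides: δ_0 − R_C·δ_{CC} = R_C/k. With 1/k = 0.00025 m/kN, R_C = δ_0 / (δ_{CC} + 1/k) = 1.152 / (0.016898 + 0.00025) = 67.18 kN.
Vertical equilibrium: R_A = ΣP − R_C = 73 − 67.18 = 5.822 kN.

R_A = 5.822 kN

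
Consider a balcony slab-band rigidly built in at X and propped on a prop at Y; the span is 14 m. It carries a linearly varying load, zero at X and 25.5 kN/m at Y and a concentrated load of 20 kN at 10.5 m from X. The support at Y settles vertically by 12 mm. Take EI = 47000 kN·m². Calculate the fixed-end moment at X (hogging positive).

Take the reaction at Y as the redundant and release it; the primary structure is a cantilever fixed at X.
Downward deflection at the released point Y due to the loads:
  triangular load, peak 25.5 at the free end: 11w₀L⁴/(120EI) = 89797/EI
  point load 20 at a = 10.5: Pa²(3L − a)/(6EI) = 11576/EI
  δ_0 = 101374/EI
Tip deflection under a unit load at Y: L³/(3EI) = 914.7/EI.
With EI = 47000 kN·m²: δ_0 = 2.1569 m and δ_{YY} = 0.019461 m/kN.
Compatibility — the beam at Y must follow the support down by 0.012 m: δ_0 − R_Y·δ_{YY} = 0.012, so R_Y = (2.1569 − 0.012)/0.019461 = 110.2 kN.
Moment equilibrium about X: M_X = Σ(load moments about X) − R_Y·L = 1876 − 110.2×14 = 333 kN·m.

M_X = 333 kN·m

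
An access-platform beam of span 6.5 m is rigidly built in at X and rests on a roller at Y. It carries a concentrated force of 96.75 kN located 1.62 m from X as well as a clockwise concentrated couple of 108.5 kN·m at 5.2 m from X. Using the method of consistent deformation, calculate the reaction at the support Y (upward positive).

R_Y = 32.3 kN

Remove the prop at Y; the released (primary) structure is a cantilever built in at X.
Primary-structure tip deflection at Y by superposition:
  point load 96.75 at a = 1.62: Pa²(3L − a)/(6EI) = 756.7/EI
  clockwise couple 108.5 at a = 5.2: M₀a(2L − a)/(2EI) = 2200/EI
  δ_0 = 2957/EI
Tip deflection under a unit load at Y: L³/(3EI) = 91.54/EI.
Compatibility at Y: δ_0 − R_Y·δ_{YY} = 0, so R_Y = 2957/91.54 = 32.3 kN.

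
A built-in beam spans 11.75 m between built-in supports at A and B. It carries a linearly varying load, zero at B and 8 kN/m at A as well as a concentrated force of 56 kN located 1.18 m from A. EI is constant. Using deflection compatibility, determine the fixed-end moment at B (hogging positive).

Release both end moments; the primary structure is a simply-supported span AB with redundants M_A and M_B.
Simple-span end rotations at A and B under the given loads:
  at A: triangular load, peak 8: w₀L³/(45EI) = 288.4/EI
  at B: triangular load, peak 8: 7w₀L³/(360EI) = 252.3/EI
  at A: point load 56 at a = 1.18: Pab(L + b)/(6LEI) = 221.1/EI
  at B: point load 56 at a = 1.18: Pab(L + a)/(6LEI) = 128.1/EI
  θ_A0 = 509.5/EI,  θ_B0 = 380.4/EI
Flexibility coefficients: a unit moment at one end gives L/(3EI) there and L/(6EI) at the far end, so f₁₁ = f₂₂ = 3.917/EI and f₁₂ = f₂₁ = 1.958/EI.
Compatibility — zero rotation at each built-in end:
  3.917 M_A + 1.958 M_B = 509.5
  1.958 M_A + 3.917 M_B = 380.4
Solving the pair gives M_A = 108.7 kN·m and M_B = 42.79 kN·m (hogging).

M_B = 42.79 kN·m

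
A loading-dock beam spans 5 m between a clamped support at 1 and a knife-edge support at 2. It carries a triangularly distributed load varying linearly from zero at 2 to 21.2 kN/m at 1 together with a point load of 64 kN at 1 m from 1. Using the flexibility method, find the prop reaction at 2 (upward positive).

R_2 = 14.18 kN

Release the roller at 2. Primary structure: cantilever fixed at 1.
Deflection at 2 on the released cantilever, summing each load's contribution:
  triangular load, peak 21.2 at the fixed end: w₀L⁴/(30EI) = 441.7/EI
  point load 64 at a = 1: Pa²(3L − a)/(6EI) = 149.3/EI
  δ_0 = 591/EI
Tip deflection under a unit load at 2: L³/(3EI) = 41.67/EI.
Compatibility at 2: δ_0 − R_2·δ_{22} = 0, so R_2 = 591/41.67 = 14.18 kN.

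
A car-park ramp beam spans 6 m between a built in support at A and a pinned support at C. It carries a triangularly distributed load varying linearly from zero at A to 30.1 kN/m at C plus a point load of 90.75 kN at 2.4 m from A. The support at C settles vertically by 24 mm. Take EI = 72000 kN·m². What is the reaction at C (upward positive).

Remove the prop at C; the released (primary) structure is a cantilever built in at A.
Free-end deflection of the primary structure under the applied loading (downward +):
  triangular load, peak 30.1 at the free end: 11w₀L⁴/(120EI) = 3576/EI
  point load 90.75 at a = 2.4: Pa²(3L − a)/(6EI) = 1359/EI
  δ_0 = 4935/EI
Flexibility coefficient — unit upward force at C: δ_{CC} = L³/(3EI) = 72/EI.
With EI = 72000 kN·m²: δ_0 = 0.068541 m and δ_{CC} = 0.001 m/kN.
Compatibility — the beam at C must follow the support down by 0.024 m: δ_0 − R_C·δ_{CC} = 0.024, so R_C = (0.068541 − 0.024)/0.001 = 44.54 kN.

R_C = 44.54 kN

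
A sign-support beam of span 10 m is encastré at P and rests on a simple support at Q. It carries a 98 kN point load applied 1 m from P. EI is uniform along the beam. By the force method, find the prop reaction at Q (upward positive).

Take the reaction at Q as the redundant and release it; the primary structure is a cantilever fixed at P.
Free-end deflection of the primary structure under the applied loading (downward +):
  point load 98 at a = 1: Pa²(3L − a)/(6EI) = 473.7/EI
Flexibility coefficient — unit upward force at Q: δ_{QQ} = L³/(3EI) = 333.3/EI.
Compatibility at Q: δ_0 − R_Q·δ_{QQ} = 0, so R_Q = 473.7/333.3 = 1.421 kN.

R_Q = 1.421 kN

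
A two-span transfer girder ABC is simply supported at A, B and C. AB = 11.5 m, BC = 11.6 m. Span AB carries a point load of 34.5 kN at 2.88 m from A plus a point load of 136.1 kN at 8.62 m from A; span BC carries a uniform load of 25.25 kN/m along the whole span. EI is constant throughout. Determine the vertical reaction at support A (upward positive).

R_A = 28.26 kN

Release continuity at B by inserting a hinge; the redundant is the internal moment M_B. The primary structure is two simply-supported spans AB and BC.
End slopes at the hinge B, treating each span as simply supported:
  span AB: point load 34.5 at a = 2.88: Pab(L + a)/(6LEI) = 178.5/EI
  span AB: point load 136.1 at a = 8.62: Pab(L + a)/(6LEI) = 985.2/EI
  span BC: UDL 25.25: wL³/(24EI) = 1642/EI
  relative rotation θ_0 = (1164 + 1642)/EI = 2806/EI
A unit hogging moment at B produces rotation L₁/(3EI) + L₂/(3EI) = 7.7/EI.
Slope continuity at B: θ_0 = M_B·7.7/EI, so M_B = 2806/7.7 = 364.4 kN·m (hogging).
Span AB, ΣM about A with M_B applied at B: R_B^{AB}·11.5 = 1273 + 364.4, so R_B^{AB} = 142.3 kN and R_A = 170.6 − 142.3 = 28.26 kN.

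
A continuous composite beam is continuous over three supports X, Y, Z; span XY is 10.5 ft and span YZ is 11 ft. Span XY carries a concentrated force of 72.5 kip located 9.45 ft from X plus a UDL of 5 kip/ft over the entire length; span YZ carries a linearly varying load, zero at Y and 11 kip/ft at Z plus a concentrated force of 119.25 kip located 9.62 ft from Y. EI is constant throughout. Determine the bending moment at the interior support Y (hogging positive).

M_Y = 146.6 kip·ft

Insert a hinge at Y; M_Y is the redundant, and each span becomes simply supported.
Rotations at Y on the released spans (each span's end-slope, ×1/EI):
  span XY: point load 72.5 at a = 9.45: Pab(L + a)/(6LEI) = 227.8/EI
  span XY: UDL 5: wL³/(24EI) = 241.2/EI
  span YZ: triangular load, peak 11: 7w₀L³/(360EI) = 284.7/EI
  span YZ: point load 119.25 at a = 9.62: Pab(L + b)/(6LEI) = 297/EI
  relative rotation θ_0 = (469 + 581.6)/EI = 1051/EI
A unit hogging moment at Y produces rotation L₁/(3EI) + L₂/(3EI) = 7.167/EI.
Compatibility: M_Y·(L₁+L₂)/(3EI) = θ_0, giving M_Y = 146.6 kip·ft (hogging).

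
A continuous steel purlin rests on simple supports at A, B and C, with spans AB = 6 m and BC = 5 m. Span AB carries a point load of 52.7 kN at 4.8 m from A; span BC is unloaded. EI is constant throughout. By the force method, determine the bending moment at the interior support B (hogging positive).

Insert a hinge at B; M_B is the redundant, and each span becomes simply supported.
Discontinuity in slope at B on the released structure — sum the simple-span end rotations:
  span AB: point load 52.7 at a = 4.8: Pab(L + a)/(6LEI) = 91.07/EI
  relative rotation θ_0 = (91.07 + 0)/EI = 91.07/EI
A unit hogging moment at B produces rotation L₁/(3EI) + L₂/(3EI) = 3.667/EI.
Compatibility: M_B·(L₁+L₂)/(3EI) = θ_0, giving M_B = 24.84 kN·m (hogging).

M_B = 24.84 kN·m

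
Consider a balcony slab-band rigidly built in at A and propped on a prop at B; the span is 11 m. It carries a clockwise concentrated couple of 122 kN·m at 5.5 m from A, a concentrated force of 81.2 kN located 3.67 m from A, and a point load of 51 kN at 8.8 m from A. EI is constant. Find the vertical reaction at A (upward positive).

R_A = 71.77 kN

Remove the prop at B; the released (primary) structure is a cantilever built in at A.
Primary-structure tip deflection at B by superposition:
  clockwise couple 122 at a = 5.5: M₀a(2L − a)/(2EI) = 5536/EI
  point load 81.2 at a = 3.67: Pa²(3L − a)/(6EI) = 5346/EI
  point load 51 at a = 8.8: Pa²(3L − a)/(6EI) = 15929/EI
  δ_0 = 26811/EI
Flexibility coefficient — unit upward force at B: δ_{BB} = L³/(3EI) = 443.7/EI.
The prop prevents deflection at B: R_B = δ_0/δ_{BB} = 26811/443.7 = 60.43 kN.
Vertical equilibrium: R_A = ΣP − R_B = 132.2 − 60.43 = 71.77 kN.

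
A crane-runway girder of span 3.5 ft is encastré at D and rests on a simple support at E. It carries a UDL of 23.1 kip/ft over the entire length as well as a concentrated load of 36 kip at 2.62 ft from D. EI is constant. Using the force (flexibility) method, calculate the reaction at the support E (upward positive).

R_E = 53.03 kip

Take the reaction at E as the redundant and release it; the primary structure is a cantilever fixed at D.
Primary-structure tip deflection at E by superposition:
  UDL 23.1: wL⁴/(8EI) = 433.3/EI
  point load 36 at a = 2.62: Pa²(3L − a)/(6EI) = 324.5/EI
  δ_0 = 757.9/EI
Tip deflection under a unit load at E: L³/(3EI) = 14.29/EI.
The prop prevents deflection at E: R_E = δ_0/δ_{EE} = 757.9/14.29 = 53.03 kip.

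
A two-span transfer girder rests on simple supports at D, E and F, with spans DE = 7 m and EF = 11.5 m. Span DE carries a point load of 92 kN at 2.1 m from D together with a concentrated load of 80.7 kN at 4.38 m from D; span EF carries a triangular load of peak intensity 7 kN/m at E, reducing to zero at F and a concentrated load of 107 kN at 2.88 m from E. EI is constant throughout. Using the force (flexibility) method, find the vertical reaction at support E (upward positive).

Release continuity at E by inserting a hinge; the redundant is the internal moment M_E. The primary structure is two simply-supported spans DE and EF.
Rotations at E on the released spans (each span's end-slope, ×1/EI):
  span DE: point load 92 at a = 2.1: Pab(L + a)/(6LEI) = 205.1/EI
  span DE: point load 80.7 at a = 4.38: Pab(L + a)/(6LEI) = 250.9/EI
  span EF: triangular load, peak 7: w₀L³/(45EI) = 236.6/EI
  span EF: point load 107 at a = 2.88: Pab(L + b)/(6LEI) = 774.6/EI
  relative rotation θ_0 = (456 + 1011)/EI = 1467/EI
A unit hogging moment at E produces rotation L₁/(3EI) + L₂/(3EI) = 6.167/EI.
Slope continuity at E: θ_0 = M_E·6.167/EI, so M_E = 1467/6.167 = 237.9 kN·m (hogging).
Span DE, ΣM about D with M_E applied at E: R_E^{DE}·7 = 546.7 + 237.9, so R_E^{DE} = 112.1 kN and R_D = 172.7 − 112.1 = 60.62 kN.
Span EF, ΣM about F: R_E^{EF}·11.5 = 1231 + 237.9, so R_E^{EF} = 127.7 kN and R_F = 147.2 − 127.7 = 19.52 kN.
R_E = 112.1 + 127.7 = 239.8 kN.

R_E = 239.8 kN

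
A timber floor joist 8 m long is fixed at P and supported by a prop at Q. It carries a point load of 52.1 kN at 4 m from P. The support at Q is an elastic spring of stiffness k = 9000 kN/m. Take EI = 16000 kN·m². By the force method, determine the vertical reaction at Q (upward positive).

R_Q = 16.11 kN

Release the roller at Q. Primary structure: cantilever fixed at P.
Free-end deflection of the primary structure under the applied loading (downward +):
  point load 52.1 at a = 4: Pa²(3L − a)/(6EI) = 2779/EI
Tip deflection under a unit load at Q: L³/(3EI) = 170.7/EI.
With EI = 16000 kN·m²: δ_0 = 0.17367 m and δ_{QQ} = 0.010667 m/kN.
Compatibility — the spring shortens by R_Q/k under the reaction it provides: δ_0 − R_Q·δ_{QQ} = R_Q/k. With 1/k = 0.000111 m/kN, R_Q = δ_0 / (δ_{QQ} + 1/k) = 0.17367 / (0.010667 + 0.000111) = 16.11 kN.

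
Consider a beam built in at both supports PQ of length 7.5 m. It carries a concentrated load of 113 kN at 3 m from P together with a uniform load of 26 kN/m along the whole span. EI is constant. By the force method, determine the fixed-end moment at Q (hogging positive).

Take the two fixed-end moments M_P, M_Q as redundants; the released structure is the simple span PQ.
On the primary (simply-supported) span, the end slopes from the loading are:
  at P: point load 113 at a = 3: Pab(L + b)/(6LEI) = 406.8/EI
  at Q: point load 113 at a = 3: Pab(L + a)/(6LEI) = 355.9/EI
  at P: UDL 26: wL³/(24EI) = 457/EI
  at Q: UDL 26: wL³/(24EI) = 457/EI
  θ_P0 = 863.8/EI,  θ_Q0 = 813/EI
Flexibility coefficients: a unit moment at one end gives L/(3EI) there and L/(6EI) at the far end, so f₁₁ = f₂₂ = 2.5/EI and f₁₂ = f₂₁ = 1.25/EI.
Compatibility — zero rotation at each built-in end:
  2.5 M_P + 1.25 M_Q = 863.8
  1.25 M_P + 2.5 M_Q = 813
Solving the pair gives M_P = 243.9 kN·m and M_Q = 203.2 kN·m (hogging).

M_Q = 203.2 kN·m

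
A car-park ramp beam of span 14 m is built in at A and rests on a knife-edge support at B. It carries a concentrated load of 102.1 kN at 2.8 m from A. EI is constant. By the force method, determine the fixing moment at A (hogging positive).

M_A = 205.8 kN·m

Release the roller at B. Primary structure: cantilever fixed at A.
Deflection at B on the released cantilever, summing each load's contribution:
  point load 102.1 at a = 2.8: Pa²(3L − a)/(6EI) = 5230/EI
Flexibility coefficient — unit upward force at B: δ_{BB} = L³/(3EI) = 914.7/EI.
The prop prevents deflection at B: R_B = δ_0/δ_{BB} = 5230/914.7 = 5.718 kN.
Moment equilibrium about A: M_A = Σ(load moments about A) − R_B·L = 285.9 − 5.718×14 = 205.8 kN·m.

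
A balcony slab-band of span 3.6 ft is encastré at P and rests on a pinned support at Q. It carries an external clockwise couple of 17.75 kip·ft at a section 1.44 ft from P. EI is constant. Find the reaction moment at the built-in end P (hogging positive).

Remove the prop at Q; the released (primary) structure is a cantilever built in at P.
Free-end deflection of the primary structure under the applied loading (downward +):
  clockwise couple 17.75 at a = 1.44: M₀a(2L − a)/(2EI) = 73.61/EI
Tip deflection under a unit load at Q: L³/(3EI) = 15.55/EI.
Compatibility at Q: δ_0 − R_Q·δ_{QQ} = 0, so R_Q = 73.61/15.55 = 4.733 kip.
Moment equilibrium about P: M_P = Σ(load moments about P) − R_Q·L = 17.75 − 4.733×3.6 = 0.71 kip·ft.

M_P = 0.71 kip·ft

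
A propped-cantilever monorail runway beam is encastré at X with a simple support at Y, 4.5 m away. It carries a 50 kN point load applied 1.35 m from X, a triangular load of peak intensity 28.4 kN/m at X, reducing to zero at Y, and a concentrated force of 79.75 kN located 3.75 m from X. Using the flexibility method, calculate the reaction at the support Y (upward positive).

R_Y = 78.85 kN

Choose R_Y as the redundant. The primary structure is the cantilever fixed at X.
Primary-structure tip deflection at Y by superposition:
  point load 50 at a = 1.35: Pa²(3L − a)/(6EI) = 184.5/EI
  triangular load, peak 28.4 at the fixed end: w₀L⁴/(30EI) = 388.2/EI
  point load 79.75 at a = 3.75: Pa²(3L − a)/(6EI) = 1822/EI
  δ_0 = 2395/EI
Flexibility coefficient — unit upward force at Y: δ_{YY} = L³/(3EI) = 30.38/EI.
Compatibility at Y: δ_0 − R_Y·δ_{YY} = 0, so R_Y = 2395/30.38 = 78.85 kN.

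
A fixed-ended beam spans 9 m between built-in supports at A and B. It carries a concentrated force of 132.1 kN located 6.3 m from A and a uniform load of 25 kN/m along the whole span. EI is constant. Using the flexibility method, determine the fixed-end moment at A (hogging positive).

Release both end moments; the primary structure is a simply-supported span AB with redundants M_A and M_B.
Simple-span end rotations at A and B under the given loads:
  at A: point load 132.1 at a = 6.3: Pab(L + b)/(6LEI) = 486.9/EI
  at B: point load 132.1 at a = 6.3: Pab(L + a)/(6LEI) = 636.7/EI
  at A: UDL 25: wL³/(24EI) = 759.4/EI
  at B: UDL 25: wL³/(24EI) = 759.4/EI
  θ_A0 = 1246/EI,  θ_B0 = 1396/EI
Flexibility coefficients: a unit moment at one end gives L/(3EI) there and L/(6EI) at the far end, so f₁₁ = f₂₂ = 3/EI and f₁₂ = f₂₁ = 1.5/EI.
Compatibility — zero rotation at each built-in end:
  3 M_A + 1.5 M_B = 1246
  1.5 M_A + 3 M_B = 1396
Solving the pair gives M_A = 243.7 kN·m and M_B = 343.5 kN·m (hogging).

M_A = 243.7 kN·m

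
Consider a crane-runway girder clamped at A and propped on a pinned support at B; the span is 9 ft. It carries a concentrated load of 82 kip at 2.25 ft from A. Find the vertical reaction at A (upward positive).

R_A = 74.95 kip

Choose R_B as the redundant. The primary structure is the cantilever fixed at A.
Deflection at B on the released cantilever, summing each load's contribution:
  point load 82 at a = 2.25: Pa²(3L − a)/(6EI) = 1712/EI
Flexibility coefficient — unit upward force at B: δ_{BB} = L³/(3EI) = 243/EI.
Compatibility at B: δ_0 − R_B·δ_{BB} = 0, so R_B = 1712/243 = 7.047 kip.
Vertical equilibrium: R_A = ΣP − R_B = 82 − 7.047 = 74.95 kip.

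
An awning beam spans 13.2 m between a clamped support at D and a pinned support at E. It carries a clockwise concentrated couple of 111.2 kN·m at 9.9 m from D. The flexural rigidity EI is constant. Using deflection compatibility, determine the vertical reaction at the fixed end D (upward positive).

R_D = -11.85 kN

Remove the prop at E; the released (primary) structure is a cantilever built in at D.
Downward deflection at the released point E due to the loads:
  clockwise couple 111.2 at a = 9.9: M₀a(2L − a)/(2EI) = 9082/EI
Tip deflection under a unit load at E: L³/(3EI) = 766.7/EI.
Compatibility at E: δ_0 − R_E·δ_{EE} = 0, so R_E = 9082/766.7 = 11.85 kN.
Vertical equilibrium: R_D = ΣP − R_E = 0 − 11.85 = -11.85 kN.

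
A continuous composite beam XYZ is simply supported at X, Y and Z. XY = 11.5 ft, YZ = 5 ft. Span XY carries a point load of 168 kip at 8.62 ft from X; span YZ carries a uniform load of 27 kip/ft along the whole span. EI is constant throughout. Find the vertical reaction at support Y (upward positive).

R_Y = 264.2 kip

Take M_Y as the redundant. Released structure: two simple spans XY and YZ with a hinge at Y.
Discontinuity in slope at Y on the released structure — sum the simple-span end rotations:
  span XY: point load 168 at a = 8.62: Pab(L + a)/(6LEI) = 1216/EI
  span YZ: UDL 27: wL³/(24EI) = 140.6/EI
  relative rotation θ_0 = (1216 + 140.6)/EI = 1357/EI
A unit hogging moment at Y produces rotation L₁/(3EI) + L₂/(3EI) = 5.5/EI.
Compatibility: M_Y·(L₁+L₂)/(3EI) = θ_0, giving M_Y = 246.7 kip·ft (hogging).
Span XY, ΣM about X with M_Y applied at Y: R_Y^{XY}·11.5 = 1448 + 246.7, so R_Y^{XY} = 147.4 kip and R_X = 168 − 147.4 = 20.62 kip.
Span YZ, ΣM about Z: R_Y^{YZ}·5 = 337.5 + 246.7, so R_Y^{YZ} = 116.8 kip and R_Z = 135 − 116.8 = 18.16 kip.
R_Y = 147.4 + 116.8 = 264.2 kip.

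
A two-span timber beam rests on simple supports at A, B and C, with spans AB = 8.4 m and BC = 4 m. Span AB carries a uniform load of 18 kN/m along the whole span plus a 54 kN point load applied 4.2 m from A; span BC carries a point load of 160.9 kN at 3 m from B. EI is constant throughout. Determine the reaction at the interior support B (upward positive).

R_B = 212.8 kN

Insert a hinge at B; M_B is the redundant, and each span becomes simply supported.
End slopes at the hinge B, treating each span as simply supported:
  span AB: UDL 18: wL³/(24EI) = 444.5/EI
  span AB: point load 54 at a = 4.2: Pab(L + a)/(6LEI) = 238.1/EI
  span BC: point load 160.9 at a = 3: Pab(L + b)/(6LEI) = 100.6/EI
  relative rotation θ_0 = (682.7 + 100.6)/EI = 783.2/EI
A unit hogging moment at B produces rotation L₁/(3EI) + L₂/(3EI) = 4.133/EI.
Slope continuity at B: θ_0 = M_B·4.133/EI, so M_B = 783.2/4.133 = 189.5 kN·m (hogging).
Span AB, ΣM about A with M_B applied at B: R_B^{AB}·8.4 = 861.8 + 189.5, so R_B^{AB} = 125.2 kN and R_A = 205.2 − 125.2 = 80.04 kN.
Span BC, ΣM about C: R_B^{BC}·4 = 160.9 + 189.5, so R_B^{BC} = 87.6 kN and R_C = 160.9 − 87.6 = 73.3 kN.
R_B = 125.2 + 87.6 = 212.8 kN.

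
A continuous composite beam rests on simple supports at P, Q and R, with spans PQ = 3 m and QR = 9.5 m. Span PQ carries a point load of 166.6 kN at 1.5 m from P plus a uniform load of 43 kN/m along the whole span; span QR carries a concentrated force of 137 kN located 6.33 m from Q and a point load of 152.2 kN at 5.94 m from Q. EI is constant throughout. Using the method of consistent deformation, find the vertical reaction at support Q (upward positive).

R_Q = 407.5 kN

Insert a hinge at Q; M_Q is the redundant, and each span becomes simply supported.
Discontinuity in slope at Q on the released structure — sum the simple-span end rotations:
  span PQ: point load 166.6 at a = 1.5: Pab(L + a)/(6LEI) = 93.71/EI
  span PQ: UDL 43: wL³/(24EI) = 48.38/EI
  span QR: point load 137 at a = 6.33: Pab(L + b)/(6LEI) = 611.1/EI
  span QR: point load 152.2 at a = 5.94: Pab(L + b)/(6LEI) = 737.4/EI
  relative rotation θ_0 = (142.1 + 1348)/EI = 1491/EI
A unit hogging moment at Q produces rotation L₁/(3EI) + L₂/(3EI) = 4.167/EI.
Slope continuity at Q: θ_0 = M_Q·4.167/EI, so M_Q = 1491/4.167 = 357.7 kN·m (hogging).
Span PQ, ΣM about P with M_Q applied at Q: R_Q^{PQ}·3 = 443.4 + 357.7, so R_Q^{PQ} = 267 kN and R_P = 295.6 − 267 = 28.55 kN.
Span QR, ΣM about R: R_Q^{QR}·9.5 = 976.1 + 357.7, so R_Q^{QR} = 140.4 kN and R_R = 289.2 − 140.4 = 148.8 kN.
R_Q = 267 + 140.4 = 407.5 kN.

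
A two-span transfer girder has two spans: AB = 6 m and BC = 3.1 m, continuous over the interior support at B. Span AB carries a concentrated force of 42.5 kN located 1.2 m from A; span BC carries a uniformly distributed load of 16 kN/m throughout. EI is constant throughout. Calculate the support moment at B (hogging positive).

M_B = 22.69 kN·m

Take M_B as the redundant. Released structure: two simple spans AB and BC with a hinge at B.
End slopes at the hinge B, treating each span as simply supported:
  span AB: point load 42.5 at a = 1.2: Pab(L + a)/(6LEI) = 48.96/EI
  span BC: UDL 16: wL³/(24EI) = 19.86/EI
  relative rotation θ_0 = (48.96 + 19.86)/EI = 68.82/EI
A unit hogging moment at B produces rotation L₁/(3EI) + L₂/(3EI) = 3.033/EI.
Slope continuity at B: θ_0 = M_B·3.033/EI, so M_B = 68.82/3.033 = 22.69 kN·m (hogging).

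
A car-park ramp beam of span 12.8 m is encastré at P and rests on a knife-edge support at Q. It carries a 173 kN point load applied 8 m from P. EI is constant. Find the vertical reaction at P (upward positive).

Choose R_Q as the redundant. The primary structure is the cantilever fixed at P.
Free-end deflection of the primary structure under the applied loading (downward +):
  point load 173 at a = 8: Pa²(3L − a)/(6EI) = 56098/EI
Tip deflection under a unit load at Q: L³/(3EI) = 699.1/EI.
Compatibility at Q: δ_0 − R_Q·δ_{QQ} = 0, so R_Q = 56098/699.1 = 80.25 kN.
Vertical equilibrium: R_P = ΣP − R_Q = 173 − 80.25 = 92.75 kN.

R_P = 92.75 kN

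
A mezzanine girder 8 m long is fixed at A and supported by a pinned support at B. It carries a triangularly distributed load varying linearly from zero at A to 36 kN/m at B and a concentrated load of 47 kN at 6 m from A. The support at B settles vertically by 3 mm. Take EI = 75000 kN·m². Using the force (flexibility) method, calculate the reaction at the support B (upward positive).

R_B = 107.6 kN

Choose R_B as the redundant. The primary structure is the cantilever fixed at A.
Primary-structure tip deflection at B by superposition:
  triangular load, peak 36 at the free end: 11w₀L⁴/(120EI) = 13517/EI
  point load 47 at a = 6: Pa²(3L − a)/(6EI) = 5076/EI
  δ_0 = 18593/EI
Flexibility coefficient — unit upward force at B: δ_{BB} = L³/(3EI) = 170.7/EI.
With EI = 75000 kN·m²: δ_0 = 0.2479 m and δ_{BB} = 0.002276 m/kN.
Compatibility — the beam at B must follow the support down by 0.003 m: δ_0 − R_B·δ_{BB} = 0.003, so R_B = (0.2479 − 0.003)/0.002276 = 107.6 kN.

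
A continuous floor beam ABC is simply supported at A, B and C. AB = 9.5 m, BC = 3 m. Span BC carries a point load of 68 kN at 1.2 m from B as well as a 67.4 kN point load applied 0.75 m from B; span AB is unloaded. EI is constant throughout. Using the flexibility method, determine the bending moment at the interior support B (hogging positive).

Take M_B as the redundant. Released structure: two simple spans AB and BC with a hinge at B.
End slopes at the hinge B, treating each span as simply supported:
  span BC: point load 68 at a = 1.2: Pab(L + b)/(6LEI) = 39.17/EI
  span BC: point load 67.4 at a = 0.75: Pab(L + b)/(6LEI) = 33.17/EI
  relative rotation θ_0 = (0 + 72.34)/EI = 72.34/EI
A unit hogging moment at B produces rotation L₁/(3EI) + L₂/(3EI) = 4.167/EI.
Compatibility: M_B·(L₁+L₂)/(3EI) = θ_0, giving M_B = 17.36 kN·m (hogging).

M_B = 17.36 kN·m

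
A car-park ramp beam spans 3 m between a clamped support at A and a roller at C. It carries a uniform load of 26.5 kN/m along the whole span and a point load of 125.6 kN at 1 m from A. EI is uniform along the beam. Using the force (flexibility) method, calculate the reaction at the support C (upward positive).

Take the reaction at C as the redundant and release it; the primary structure is a cantilever fixed at A.
Deflection at C on the released cantilever, summing each load's contribution:
  UDL 26.5: wL⁴/(8EI) = 268.3/EI
  point load 125.6 at a = 1: Pa²(3L − a)/(6EI) = 167.5/EI
  δ_0 = 435.8/EI
Tip deflection under a unit load at C: L³/(3EI) = 9/EI.
Compatibility at C: δ_0 − R_C·δ_{CC} = 0, so R_C = 435.8/9 = 48.42 kN.

R_C = 48.42 kN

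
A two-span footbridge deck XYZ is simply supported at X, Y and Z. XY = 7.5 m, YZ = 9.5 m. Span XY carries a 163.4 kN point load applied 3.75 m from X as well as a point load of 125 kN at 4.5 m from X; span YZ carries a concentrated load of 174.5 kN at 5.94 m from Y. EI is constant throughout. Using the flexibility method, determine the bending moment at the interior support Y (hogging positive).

M_Y = 330 kN·m

Take M_Y as the redundant. Released structure: two simple spans XY and YZ with a hinge at Y.
Rotations at Y on the released spans (each span's end-slope, ×1/EI):
  span XY: point load 163.4 at a = 3.75: Pab(L + a)/(6LEI) = 574.5/EI
  span XY: point load 125 at a = 4.5: Pab(L + a)/(6LEI) = 450/EI
  span YZ: point load 174.5 at a = 5.94: Pab(L + b)/(6LEI) = 845.5/EI
  relative rotation θ_0 = (1024 + 845.5)/EI = 1870/EI
A unit hogging moment at Y produces rotation L₁/(3EI) + L₂/(3EI) = 5.667/EI.
Slope continuity at Y: θ_0 = M_Y·5.667/EI, so M_Y = 1870/5.667 = 330 kN·m (hogging).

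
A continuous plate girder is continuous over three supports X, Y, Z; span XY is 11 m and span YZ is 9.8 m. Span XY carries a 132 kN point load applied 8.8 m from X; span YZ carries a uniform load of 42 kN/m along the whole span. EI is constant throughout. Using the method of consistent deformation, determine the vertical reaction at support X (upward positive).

Take M_Y as the redundant. Released structure: two simple spans XY and YZ with a hinge at Y.
Rotations at Y on the released spans (each span's end-slope, ×1/EI):
  span XY: point load 132 at a = 8.8: Pab(L + a)/(6LEI) = 766.7/EI
  span YZ: UDL 42: wL³/(24EI) = 1647/EI
  relative rotation θ_0 = (766.7 + 1647)/EI = 2414/EI
A unit hogging moment at Y produces rotation L₁/(3EI) + L₂/(3EI) = 6.933/EI.
Slope continuity at Y: θ_0 = M_Y·6.933/EI, so M_Y = 2414/6.933 = 348.1 kN·m (hogging).
Span XY, ΣM about X with M_Y applied at Y: R_Y^{XY}·11 = 1162 + 348.1, so R_Y^{XY} = 137.2 kN and R_X = 132 − 137.2 = -5.249 kN.

R_X = -5.249 kN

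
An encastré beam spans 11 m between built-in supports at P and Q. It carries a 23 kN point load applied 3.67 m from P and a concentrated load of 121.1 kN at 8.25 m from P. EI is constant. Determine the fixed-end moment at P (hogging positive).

Release both end moments; the primary structure is a simply-supported span PQ with redundants M_P and M_Q.
End rotations of the released simple span under the applied load (×1/EI):
  at P: point load 23 at a = 3.67: Pab(L + b)/(6LEI) = 171.8/EI
  at Q: point load 23 at a = 3.67: Pab(L + a)/(6LEI) = 137.5/EI
  at P: point load 121.1 at a = 8.25: Pab(L + b)/(6LEI) = 572.4/EI
  at Q: point load 121.1 at a = 8.25: Pab(L + a)/(6LEI) = 801.3/EI
  θ_P0 = 744.2/EI,  θ_Q0 = 938.9/EI
Flexibility coefficients: a unit moment at one end gives L/(3EI) there and L/(6EI) at the far end, so f₁₁ = f₂₂ = 3.667/EI and f₁₂ = f₂₁ = 1.833/EI.
Compatibility — zero rotation at each built-in end:
  3.667 M_P + 1.833 M_Q = 744.2
  1.833 M_P + 3.667 M_Q = 938.9
Solving the pair gives M_P = 99.92 kN·m and M_Q = 206.1 kN·m (hogging).

M_P = 99.92 kN·m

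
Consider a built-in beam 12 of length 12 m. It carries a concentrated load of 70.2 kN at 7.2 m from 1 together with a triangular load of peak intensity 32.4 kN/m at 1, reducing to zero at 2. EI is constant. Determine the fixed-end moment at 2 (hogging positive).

M_2 = 276.8 kN·m

Take the two fixed-end moments M_1, M_2 as redundants; the released structure is the simple span 12.
End rotations of the released simple span under the applied load (×1/EI):
  at 1: point load 70.2 at a = 7.2: Pab(L + b)/(6LEI) = 566.1/EI
  at 2: point load 70.2 at a = 7.2: Pab(L + a)/(6LEI) = 647/EI
  at 1: triangular load, peak 32.4: w₀L³/(45EI) = 1244/EI
  at 2: triangular load, peak 32.4: 7w₀L³/(360EI) = 1089/EI
  θ_10 = 1810/EI,  θ_20 = 1736/EI
Flexibility coefficients: a unit moment at one end gives L/(3EI) there and L/(6EI) at the far end, so f₁₁ = f₂₂ = 4/EI and f₁₂ = f₂₁ = 2/EI.
Compatibility — zero rotation at each built-in end:
  4 M_1 + 2 M_2 = 1810
  2 M_1 + 4 M_2 = 1736
Solving the pair gives M_1 = 314.2 kN·m and M_2 = 276.8 kN·m (hogging).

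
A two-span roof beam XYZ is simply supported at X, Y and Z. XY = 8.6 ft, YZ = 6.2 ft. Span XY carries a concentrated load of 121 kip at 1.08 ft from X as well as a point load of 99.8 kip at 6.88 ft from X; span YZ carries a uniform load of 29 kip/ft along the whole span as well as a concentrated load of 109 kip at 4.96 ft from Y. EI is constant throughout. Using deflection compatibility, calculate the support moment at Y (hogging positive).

Insert a hinge at Y; M_Y is the redundant, and each span becomes simply supported.
End slopes at the hinge Y, treating each span as simply supported:
  span XY: point load 121 at a = 1.08: Pab(L + a)/(6LEI) = 184.4/EI
  span XY: point load 99.8 at a = 6.88: Pab(L + a)/(6LEI) = 354.3/EI
  span YZ: UDL 29: wL³/(24EI) = 288/EI
  span YZ: point load 109 at a = 4.96: Pab(L + b)/(6LEI) = 134.1/EI
  relative rotation θ_0 = (538.7 + 422.1)/EI = 960.7/EI
A unit hogging moment at Y produces rotation L₁/(3EI) + L₂/(3EI) = 4.933/EI.
Slope continuity at Y: θ_0 = M_Y·4.933/EI, so M_Y = 960.7/4.933 = 194.7 kip·ft (hogging).

M_Y = 194.7 kip·ft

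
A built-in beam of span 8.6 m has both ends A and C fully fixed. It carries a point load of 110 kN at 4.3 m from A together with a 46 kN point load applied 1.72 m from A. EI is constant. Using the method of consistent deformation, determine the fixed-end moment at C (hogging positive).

Release both end moments; the primary structure is a simply-supported span AC with redundants M_A and M_C.
On the primary (simply-supported) span, the end slopes from the loading are:
  at A: point load 110 at a = 4.3: Pab(L + b)/(6LEI) = 508.5/EI
  at C: point load 110 at a = 4.3: Pab(L + a)/(6LEI) = 508.5/EI
  at A: point load 46 at a = 1.72: Pab(L + b)/(6LEI) = 163.3/EI
  at C: point load 46 at a = 1.72: Pab(L + a)/(6LEI) = 108.9/EI
  θ_A0 = 671.8/EI,  θ_C0 = 617.3/EI
Flexibility coefficients: a unit moment at one end gives L/(3EI) there and L/(6EI) at the far end, so f₁₁ = f₂₂ = 2.867/EI and f₁₂ = f₂₁ = 1.433/EI.
Compatibility — zero rotation at each built-in end:
  2.867 M_A + 1.433 M_C = 671.8
  1.433 M_A + 2.867 M_C = 617.3
Solving the pair gives M_A = 168.9 kN·m and M_C = 130.9 kN·m (hogging).

M_C = 130.9 kN·m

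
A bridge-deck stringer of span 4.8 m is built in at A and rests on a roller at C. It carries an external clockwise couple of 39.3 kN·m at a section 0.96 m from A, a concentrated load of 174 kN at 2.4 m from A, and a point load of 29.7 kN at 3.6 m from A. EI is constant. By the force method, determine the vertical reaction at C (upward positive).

Remove the prop at C; the released (primary) structure is a cantilever built in at A.
Deflection at C on the released cantilever, summing each load's contribution:
  clockwise couple 39.3 at a = 0.96: M₀a(2L − a)/(2EI) = 163/EI
  point load 174 at a = 2.4: Pa²(3L − a)/(6EI) = 2004/EI
  point load 29.7 at a = 3.6: Pa²(3L − a)/(6EI) = 692.8/EI
  δ_0 = 2860/EI
Tip deflection under a unit load at C: L³/(3EI) = 36.86/EI.
The prop prevents deflection at C: R_C = δ_0/δ_{CC} = 2860/36.86 = 77.59 kN.

R_C = 77.59 kN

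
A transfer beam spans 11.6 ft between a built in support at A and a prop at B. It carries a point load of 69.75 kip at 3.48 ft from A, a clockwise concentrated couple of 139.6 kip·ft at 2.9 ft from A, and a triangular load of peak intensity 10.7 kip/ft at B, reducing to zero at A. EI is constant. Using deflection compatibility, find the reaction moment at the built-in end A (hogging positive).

M_A = 276.4 kip·ft

Release the roller at B. Primary structure: cantilever fixed at A.
Free-end deflection of the primary structure under the applied loading (downward +):
  point load 69.75 at a = 3.48: Pa²(3L − a)/(6EI) = 4409/EI
  clockwise couple 139.6 at a = 2.9: M₀a(2L − a)/(2EI) = 4109/EI
  triangular load, peak 10.7 at the free end: 11w₀L⁴/(120EI) = 17759/EI
  δ_0 = 26278/EI
Flexibility coefficient — unit upward force at B: δ_{BB} = L³/(3EI) = 520.3/EI.
Compatibility at B: δ_0 − R_B·δ_{BB} = 0, so R_B = 26278/520.3 = 50.51 kip.
Moment equilibrium about A: M_A = Σ(load moments about A) − R_B·L = 862.3 − 50.51×11.6 = 276.4 kip·ft.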